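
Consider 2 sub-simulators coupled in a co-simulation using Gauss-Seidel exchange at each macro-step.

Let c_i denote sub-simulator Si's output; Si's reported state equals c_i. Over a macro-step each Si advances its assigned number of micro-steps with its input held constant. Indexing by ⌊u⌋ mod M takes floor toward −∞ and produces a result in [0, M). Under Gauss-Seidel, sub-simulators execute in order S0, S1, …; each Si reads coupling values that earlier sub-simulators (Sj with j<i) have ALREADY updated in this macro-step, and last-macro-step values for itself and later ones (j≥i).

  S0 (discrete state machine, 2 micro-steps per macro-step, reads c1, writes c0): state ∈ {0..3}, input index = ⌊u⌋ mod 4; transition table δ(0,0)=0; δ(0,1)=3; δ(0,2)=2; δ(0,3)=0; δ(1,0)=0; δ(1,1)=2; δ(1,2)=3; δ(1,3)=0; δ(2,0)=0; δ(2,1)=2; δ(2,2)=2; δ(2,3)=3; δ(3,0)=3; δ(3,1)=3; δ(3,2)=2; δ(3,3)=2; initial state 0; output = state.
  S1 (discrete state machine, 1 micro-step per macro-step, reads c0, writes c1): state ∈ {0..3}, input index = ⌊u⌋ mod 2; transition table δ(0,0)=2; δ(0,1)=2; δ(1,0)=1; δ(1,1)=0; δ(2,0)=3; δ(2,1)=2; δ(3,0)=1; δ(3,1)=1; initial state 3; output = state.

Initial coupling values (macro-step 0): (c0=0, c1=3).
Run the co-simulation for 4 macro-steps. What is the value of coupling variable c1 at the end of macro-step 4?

macro 1: S0 reads c1=3 → after 2×micro: 0; S1 reads c0=0 → after 1×micro: 1 ⇒ (c0=0, c1=1)
macro 2: S0 reads c1=1 → after 2×micro: 3; S1 reads c0=3 → after 1×micro: 0 ⇒ (c0=3, c1=0)
macro 3: S0 reads c1=0 → after 2×micro: 3; S1 reads c0=3 → after 1×micro: 2 ⇒ (c0=3, c1=2)
macro 4: S0 reads c1=2 → after 2×micro: 2; S1 reads c0=2 → after 1×micro: 3 ⇒ (c0=2, c1=3)

c1 at macro-step 4 = 3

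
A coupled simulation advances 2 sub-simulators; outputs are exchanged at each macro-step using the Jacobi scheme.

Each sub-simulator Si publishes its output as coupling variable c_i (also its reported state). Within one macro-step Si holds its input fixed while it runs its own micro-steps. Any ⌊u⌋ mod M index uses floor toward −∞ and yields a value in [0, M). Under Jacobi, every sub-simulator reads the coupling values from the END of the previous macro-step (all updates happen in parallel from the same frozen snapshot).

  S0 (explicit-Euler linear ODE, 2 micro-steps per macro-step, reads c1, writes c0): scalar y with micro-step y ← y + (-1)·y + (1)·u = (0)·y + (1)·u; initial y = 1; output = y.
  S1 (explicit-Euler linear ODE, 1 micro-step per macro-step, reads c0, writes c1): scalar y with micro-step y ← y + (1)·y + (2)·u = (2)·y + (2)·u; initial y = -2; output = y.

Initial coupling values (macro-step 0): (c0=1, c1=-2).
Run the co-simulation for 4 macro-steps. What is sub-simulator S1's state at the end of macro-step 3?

macro 1: S0 reads c1=-2 → after 2×micro: -2; S1 reads c0=1 → after 1×micro: -2 ⇒ (c0=-2, c1=-2)
macro 2: S0 reads c1=-2 → after 2×micro: -2; S1 reads c0=-2 → after 1×micro: -8 ⇒ (c0=-2, c1=-8)
macro 3: S0 reads c1=-8 → after 2×micro: -8; S1 reads c0=-2 → after 1×micro: -20 ⇒ (c0=-8, c1=-20)
macro 4: S0 reads c1=-20 → after 2×micro: -20; S1 reads c0=-8 → after 1×micro: -56 ⇒ (c0=-20, c1=-56)

S1 state at macro-step 3 = -20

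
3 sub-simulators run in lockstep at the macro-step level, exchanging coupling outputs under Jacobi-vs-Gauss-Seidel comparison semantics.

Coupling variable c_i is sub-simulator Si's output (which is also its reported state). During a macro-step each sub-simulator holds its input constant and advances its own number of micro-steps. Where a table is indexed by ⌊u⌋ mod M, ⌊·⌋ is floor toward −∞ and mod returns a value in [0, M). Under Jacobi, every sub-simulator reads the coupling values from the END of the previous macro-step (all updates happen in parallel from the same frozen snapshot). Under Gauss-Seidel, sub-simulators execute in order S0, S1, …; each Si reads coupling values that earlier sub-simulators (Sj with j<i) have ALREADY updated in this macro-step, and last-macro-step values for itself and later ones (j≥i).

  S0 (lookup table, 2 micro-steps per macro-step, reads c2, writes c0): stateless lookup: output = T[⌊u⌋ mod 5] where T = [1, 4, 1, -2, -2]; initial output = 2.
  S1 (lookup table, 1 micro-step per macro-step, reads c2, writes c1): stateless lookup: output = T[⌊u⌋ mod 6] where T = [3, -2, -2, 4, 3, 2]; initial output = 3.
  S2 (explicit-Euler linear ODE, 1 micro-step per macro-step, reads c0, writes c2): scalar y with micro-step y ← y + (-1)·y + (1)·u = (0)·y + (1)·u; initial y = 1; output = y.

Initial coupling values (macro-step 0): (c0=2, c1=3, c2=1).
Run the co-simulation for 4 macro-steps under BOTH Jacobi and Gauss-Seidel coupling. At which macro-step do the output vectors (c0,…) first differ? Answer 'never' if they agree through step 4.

[Jacobi] macro 1: S0 reads c2=1 → after 2×micro: 4; S1 reads c2=1 → after 1×micro: -2; S2 reads c0=2 → after 1×micro: 2 ⇒ (c0=4, c1=-2, c2=2)
[Jacobi] macro 2: S0 reads c2=2 → after 2×micro: 1; S1 reads c2=2 → after 1×micro: -2; S2 reads c0=4 → after 1×micro: 4 ⇒ (c0=1, c1=-2, c2=4)
[Jacobi] macro 3: S0 reads c2=4 → after 2×micro: -2; S1 reads c2=4 → after 1×micro: 3; S2 reads c0=1 → after 1×micro: 1 ⇒ (c0=-2, c1=3, c2=1)
[Jacobi] macro 4: S0 reads c2=1 → after 2×micro: 4; S1 reads c2=1 → after 1×micro: -2; S2 reads c0=-2 → after 1×micro: -2 ⇒ (c0=4, c1=-2, c2=-2)
[Gauss-Seidel] macro 1: S0 reads c2=1 → after 2×micro: 4; S1 reads c2=1 → after 1×micro: -2; S2 reads c0=4 → after 1×micro: 4 ⇒ (c0=4, c1=-2, c2=4)
[Gauss-Seidel] macro 2: S0 reads c2=4 → after 2×micro: -2; S1 reads c2=4 → after 1×micro: 3; S2 reads c0=-2 → after 1×micro: -2 ⇒ (c0=-2, c1=3, c2=-2)
[Gauss-Seidel] macro 3: S0 reads c2=-2 → after 2×micro: -2; S1 reads c2=-2 → after 1×micro: 3; S2 reads c0=-2 → after 1×micro: -2 ⇒ (c0=-2, c1=3, c2=-2)
[Gauss-Seidel] macro 4: S0 reads c2=-2 → after 2×micro: -2; S1 reads c2=-2 → after 1×micro: 3; S2 reads c0=-2 → after 1×micro: -2 ⇒ (c0=-2, c1=3, c2=-2)

first divergence at macro-step: 1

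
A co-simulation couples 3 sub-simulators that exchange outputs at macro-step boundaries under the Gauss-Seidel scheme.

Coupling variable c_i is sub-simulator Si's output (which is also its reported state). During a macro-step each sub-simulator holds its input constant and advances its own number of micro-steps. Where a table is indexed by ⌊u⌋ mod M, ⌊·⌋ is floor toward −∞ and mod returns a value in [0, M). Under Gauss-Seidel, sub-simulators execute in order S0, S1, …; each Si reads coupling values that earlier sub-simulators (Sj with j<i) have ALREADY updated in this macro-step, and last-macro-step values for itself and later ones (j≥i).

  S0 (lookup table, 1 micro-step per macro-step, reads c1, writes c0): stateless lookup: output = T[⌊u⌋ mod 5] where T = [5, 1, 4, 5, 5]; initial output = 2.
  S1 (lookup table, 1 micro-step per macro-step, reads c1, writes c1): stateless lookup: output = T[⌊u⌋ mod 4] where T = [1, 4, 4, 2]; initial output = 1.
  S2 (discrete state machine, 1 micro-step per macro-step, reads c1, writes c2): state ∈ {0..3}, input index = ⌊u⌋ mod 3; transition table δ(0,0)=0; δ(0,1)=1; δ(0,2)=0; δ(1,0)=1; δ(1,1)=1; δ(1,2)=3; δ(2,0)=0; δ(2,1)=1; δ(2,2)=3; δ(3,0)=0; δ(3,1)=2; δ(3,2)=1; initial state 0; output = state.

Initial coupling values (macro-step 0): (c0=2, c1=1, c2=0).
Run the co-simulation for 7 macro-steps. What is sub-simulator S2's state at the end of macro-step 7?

macro 1: S0 reads c1=1 → after 1×micro: 1; S1 reads c1=1 → after 1×micro: 4; S2 reads c1=4 → after 1×micro: 1 ⇒ (c0=1, c1=4, c2=1)
macro 2: S0 reads c1=4 → after 1×micro: 5; S1 reads c1=4 → after 1×micro: 1; S2 reads c1=1 → after 1×micro: 1 ⇒ (c0=5, c1=1, c2=1)
macro 3: S0 reads c1=1 → after 1×micro: 1; S1 reads c1=1 → after 1×micro: 4; S2 reads c1=4 → after 1×micro: 1 ⇒ (c0=1, c1=4, c2=1)
macro 4: S0 reads c1=4 → after 1×micro: 5; S1 reads c1=4 → after 1×micro: 1; S2 reads c1=1 → after 1×micro: 1 ⇒ (c0=5, c1=1, c2=1)
macro 5: S0 reads c1=1 → after 1×micro: 1; S1 reads c1=1 → after 1×micro: 4; S2 reads c1=4 → after 1×micro: 1 ⇒ (c0=1, c1=4, c2=1)
macro 6: S0 reads c1=4 → after 1×micro: 5; S1 reads c1=4 → after 1×micro: 1; S2 reads c1=1 → after 1×micro: 1 ⇒ (c0=5, c1=1, c2=1)
macro 7: S0 reads c1=1 → after 1×micro: 1; S1 reads c1=1 → after 1×micro: 4; S2 reads c1=4 → after 1×micro: 1 ⇒ (c0=1, c1=4, c2=1)

S2 state at macro-step 7 = 1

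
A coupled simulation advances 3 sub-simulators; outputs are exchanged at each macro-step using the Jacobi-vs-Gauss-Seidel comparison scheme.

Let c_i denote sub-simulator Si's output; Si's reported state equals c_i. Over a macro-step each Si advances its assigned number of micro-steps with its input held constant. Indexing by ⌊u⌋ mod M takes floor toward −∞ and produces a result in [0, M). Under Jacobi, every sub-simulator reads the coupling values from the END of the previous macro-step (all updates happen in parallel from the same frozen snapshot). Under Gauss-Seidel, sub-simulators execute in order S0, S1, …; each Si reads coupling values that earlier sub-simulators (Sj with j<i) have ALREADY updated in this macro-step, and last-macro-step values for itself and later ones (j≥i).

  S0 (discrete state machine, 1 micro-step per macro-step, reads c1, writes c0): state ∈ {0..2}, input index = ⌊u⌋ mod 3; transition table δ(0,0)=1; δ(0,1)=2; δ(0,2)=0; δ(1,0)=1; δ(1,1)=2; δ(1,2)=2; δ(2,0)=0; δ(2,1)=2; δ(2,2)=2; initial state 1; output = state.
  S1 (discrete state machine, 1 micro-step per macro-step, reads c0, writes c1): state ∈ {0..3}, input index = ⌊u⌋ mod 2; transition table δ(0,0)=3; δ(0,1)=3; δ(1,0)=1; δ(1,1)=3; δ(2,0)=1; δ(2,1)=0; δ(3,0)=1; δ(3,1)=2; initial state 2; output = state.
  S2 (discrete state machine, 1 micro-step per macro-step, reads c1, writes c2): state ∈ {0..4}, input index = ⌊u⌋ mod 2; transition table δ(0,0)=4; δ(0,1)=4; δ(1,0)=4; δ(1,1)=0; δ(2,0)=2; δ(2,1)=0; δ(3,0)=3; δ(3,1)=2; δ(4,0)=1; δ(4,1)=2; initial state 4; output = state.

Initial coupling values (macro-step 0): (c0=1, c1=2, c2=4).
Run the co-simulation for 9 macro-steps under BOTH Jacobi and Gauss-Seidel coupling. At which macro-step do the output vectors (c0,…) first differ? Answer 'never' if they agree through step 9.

first divergence at macro-step: 1

[Jacobi] macro 1: S0 reads c1=2 → after 1×micro: 2; S1 reads c0=1 → after 1×micro: 0; S2 reads c1=2 → after 1×micro: 1 ⇒ (c0=2, c1=0, c2=1)
[Jacobi] macro 2: S0 reads c1=0 → after 1×micro: 0; S1 reads c0=2 → after 1×micro: 3; S2 reads c1=0 → after 1×micro: 4 ⇒ (c0=0, c1=3, c2=4)
[Jacobi] macro 3: S0 reads c1=3 → after 1×micro: 1; S1 reads c0=0 → after 1×micro: 1; S2 reads c1=3 → after 1×micro: 2 ⇒ (c0=1, c1=1, c2=2)
[Jacobi] macro 4: S0 reads c1=1 → after 1×micro: 2; S1 reads c0=1 → after 1×micro: 3; S2 reads c1=1 → after 1×micro: 0 ⇒ (c0=2, c1=3, c2=0)
[Jacobi] macro 5: S0 reads c1=3 → after 1×micro: 0; S1 reads c0=2 → after 1×micro: 1; S2 reads c1=3 → after 1×micro: 4 ⇒ (c0=0, c1=1, c2=4)
[Jacobi] macro 6: S0 reads c1=1 → after 1×micro: 2; S1 reads c0=0 → after 1×micro: 1; S2 reads c1=1 → after 1×micro: 2 ⇒ (c0=2, c1=1, c2=2)
[Jacobi] macro 7: S0 reads c1=1 → after 1×micro: 2; S1 reads c0=2 → after 1×micro: 1; S2 reads c1=1 → after 1×micro: 0 ⇒ (c0=2, c1=1, c2=0)
[Jacobi] macro 8: S0 reads c1=1 → after 1×micro: 2; S1 reads c0=2 → after 1×micro: 1; S2 reads c1=1 → after 1×micro: 4 ⇒ (c0=2, c1=1, c2=4)
[Jacobi] macro 9: S0 reads c1=1 → after 1×micro: 2; S1 reads c0=2 → after 1×micro: 1; S2 reads c1=1 → after 1×micro: 2 ⇒ (c0=2, c1=1, c2=2)
[Gauss-Seidel] macro 1: S0 reads c1=2 → after 1×micro: 2; S1 reads c0=2 → after 1×micro: 1; S2 reads c1=1 → after 1×micro: 2 ⇒ (c0=2, c1=1, c2=2)
[Gauss-Seidel] macro 2: S0 reads c1=1 → after 1×micro: 2; S1 reads c0=2 → after 1×micro: 1; S2 reads c1=1 → after 1×micro: 0 ⇒ (c0=2, c1=1, c2=0)
[Gauss-Seidel] macro 3: S0 reads c1=1 → after 1×micro: 2; S1 reads c0=2 → after 1×micro: 1; S2 reads c1=1 → after 1×micro: 4 ⇒ (c0=2, c1=1, c2=4)
[Gauss-Seidel] macro 4: S0 reads c1=1 → after 1×micro: 2; S1 reads c0=2 → after 1×micro: 1; S2 reads c1=1 → after 1×micro: 2 ⇒ (c0=2, c1=1, c2=2)
[Gauss-Seidel] macro 5: S0 reads c1=1 → after 1×micro: 2; S1 reads c0=2 → after 1×micro: 1; S2 reads c1=1 → after 1×micro: 0 ⇒ (c0=2, c1=1, c2=0)
[Gauss-Seidel] macro 6: S0 reads c1=1 → after 1×micro: 2; S1 reads c0=2 → after 1×micro: 1; S2 reads c1=1 → after 1×micro: 4 ⇒ (c0=2, c1=1, c2=4)
[Gauss-Seidel] macro 7: S0 reads c1=1 → after 1×micro: 2; S1 reads c0=2 → after 1×micro: 1; S2 reads c1=1 → after 1×micro: 2 ⇒ (c0=2, c1=1, c2=2)
[Gauss-Seidel] macro 8: S0 reads c1=1 → after 1×micro: 2; S1 reads c0=2 → after 1×micro: 1; S2 reads c1=1 → after 1×micro: 0 ⇒ (c0=2, c1=1, c2=0)
[Gauss-Seidel] macro 9: S0 reads c1=1 → after 1×micro: 2; S1 reads c0=2 → after 1×micro: 1; S2 reads c1=1 → after 1×micro: 4 ⇒ (c0=2, c1=1, c2=4)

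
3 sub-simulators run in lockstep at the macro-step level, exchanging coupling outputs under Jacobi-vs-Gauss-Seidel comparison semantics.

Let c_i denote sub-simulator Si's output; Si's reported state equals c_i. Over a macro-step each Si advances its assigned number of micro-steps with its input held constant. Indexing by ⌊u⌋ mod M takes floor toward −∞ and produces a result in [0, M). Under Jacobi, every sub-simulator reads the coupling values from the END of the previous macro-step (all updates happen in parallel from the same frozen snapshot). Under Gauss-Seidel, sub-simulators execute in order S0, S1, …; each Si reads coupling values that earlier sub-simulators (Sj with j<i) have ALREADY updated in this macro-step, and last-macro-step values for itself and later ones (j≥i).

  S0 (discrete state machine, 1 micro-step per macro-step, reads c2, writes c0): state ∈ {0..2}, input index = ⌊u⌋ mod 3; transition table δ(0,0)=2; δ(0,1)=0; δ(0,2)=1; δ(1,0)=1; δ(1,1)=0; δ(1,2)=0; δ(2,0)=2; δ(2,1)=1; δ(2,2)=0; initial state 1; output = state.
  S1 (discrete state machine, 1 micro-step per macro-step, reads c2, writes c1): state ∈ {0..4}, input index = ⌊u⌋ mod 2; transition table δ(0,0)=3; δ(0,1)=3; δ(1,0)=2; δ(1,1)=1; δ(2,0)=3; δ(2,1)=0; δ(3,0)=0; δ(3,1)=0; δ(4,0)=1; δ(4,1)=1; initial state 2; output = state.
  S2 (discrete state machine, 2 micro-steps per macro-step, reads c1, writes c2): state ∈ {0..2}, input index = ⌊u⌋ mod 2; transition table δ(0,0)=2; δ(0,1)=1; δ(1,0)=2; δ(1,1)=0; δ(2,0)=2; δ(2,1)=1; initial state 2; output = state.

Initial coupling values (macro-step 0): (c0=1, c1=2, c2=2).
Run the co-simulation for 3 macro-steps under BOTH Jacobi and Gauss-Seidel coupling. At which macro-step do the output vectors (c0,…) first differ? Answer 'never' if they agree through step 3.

first divergence at macro-step: 1

[Jacobi] macro 1: S0 reads c2=2 → after 1×micro: 0; S1 reads c2=2 → after 1×micro: 3; S2 reads c1=2 → after 2×micro: 2 ⇒ (c0=0, c1=3, c2=2)
[Jacobi] macro 2: S0 reads c2=2 → after 1×micro: 1; S1 reads c2=2 → after 1×micro: 0; S2 reads c1=3 → after 2×micro: 0 ⇒ (c0=1, c1=0, c2=0)
[Jacobi] macro 3: S0 reads c2=0 → after 1×micro: 1; S1 reads c2=0 → after 1×micro: 3; S2 reads c1=0 → after 2×micro: 2 ⇒ (c0=1, c1=3, c2=2)
[Gauss-Seidel] macro 1: S0 reads c2=2 → after 1×micro: 0; S1 reads c2=2 → after 1×micro: 3; S2 reads c1=3 → after 2×micro: 0 ⇒ (c0=0, c1=3, c2=0)
[Gauss-Seidel] macro 2: S0 reads c2=0 → after 1×micro: 2; S1 reads c2=0 → after 1×micro: 0; S2 reads c1=0 → after 2×micro: 2 ⇒ (c0=2, c1=0, c2=2)
[Gauss-Seidel] macro 3: S0 reads c2=2 → after 1×micro: 0; S1 reads c2=2 → after 1×micro: 3; S2 reads c1=3 → after 2×micro: 0 ⇒ (c0=0, c1=3, c2=0)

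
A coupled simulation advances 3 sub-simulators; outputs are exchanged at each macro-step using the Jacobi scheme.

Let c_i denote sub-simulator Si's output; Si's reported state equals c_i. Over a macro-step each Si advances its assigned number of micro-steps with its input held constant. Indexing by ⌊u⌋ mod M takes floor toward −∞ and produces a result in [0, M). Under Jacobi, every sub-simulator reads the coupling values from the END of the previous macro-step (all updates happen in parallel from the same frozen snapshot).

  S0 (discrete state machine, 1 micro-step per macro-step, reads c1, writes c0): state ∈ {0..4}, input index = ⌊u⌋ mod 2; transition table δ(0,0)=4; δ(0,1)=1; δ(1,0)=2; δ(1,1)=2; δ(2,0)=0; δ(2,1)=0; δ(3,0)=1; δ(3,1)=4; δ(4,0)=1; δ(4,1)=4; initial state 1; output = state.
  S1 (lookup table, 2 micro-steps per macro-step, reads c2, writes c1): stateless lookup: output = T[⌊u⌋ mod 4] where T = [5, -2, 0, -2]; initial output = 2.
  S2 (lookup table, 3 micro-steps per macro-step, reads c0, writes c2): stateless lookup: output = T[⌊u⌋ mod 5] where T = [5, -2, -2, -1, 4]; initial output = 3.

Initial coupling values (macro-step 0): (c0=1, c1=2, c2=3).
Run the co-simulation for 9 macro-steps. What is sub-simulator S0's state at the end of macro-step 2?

S0 state at macro-step 2 = 0

macro 1: S0 reads c1=2 → after 1×micro: 2; S1 reads c2=3 → after 2×micro: -2; S2 reads c0=1 → after 3×micro: -2 ⇒ (c0=2, c1=-2, c2=-2)
macro 2: S0 reads c1=-2 → after 1×micro: 0; S1 reads c2=-2 → after 2×micro: 0; S2 reads c0=2 → after 3×micro: -2 ⇒ (c0=0, c1=0, c2=-2)
macro 3: S0 reads c1=0 → after 1×micro: 4; S1 reads c2=-2 → after 2×micro: 0; S2 reads c0=0 → after 3×micro: 5 ⇒ (c0=4, c1=0, c2=5)
macro 4: S0 reads c1=0 → after 1×micro: 1; S1 reads c2=5 → after 2×micro: -2; S2 reads c0=4 → after 3×micro: 4 ⇒ (c0=1, c1=-2, c2=4)
macro 5: S0 reads c1=-2 → after 1×micro: 2; S1 reads c2=4 → after 2×micro: 5; S2 reads c0=1 → after 3×micro: -2 ⇒ (c0=2, c1=5, c2=-2)
macro 6: S0 reads c1=5 → after 1×micro: 0; S1 reads c2=-2 → after 2×micro: 0; S2 reads c0=2 → after 3×micro: -2 ⇒ (c0=0, c1=0, c2=-2)
macro 7: S0 reads c1=0 → after 1×micro: 4; S1 reads c2=-2 → after 2×micro: 0; S2 reads c0=0 → after 3×micro: 5 ⇒ (c0=4, c1=0, c2=5)
macro 8: S0 reads c1=0 → after 1×micro: 1; S1 reads c2=5 → after 2×micro: -2; S2 reads c0=4 → after 3×micro: 4 ⇒ (c0=1, c1=-2, c2=4)
macro 9: S0 reads c1=-2 → after 1×micro: 2; S1 reads c2=4 → after 2×micro: 5; S2 reads c0=1 → after 3×micro: -2 ⇒ (c0=2, c1=5, c2=-2)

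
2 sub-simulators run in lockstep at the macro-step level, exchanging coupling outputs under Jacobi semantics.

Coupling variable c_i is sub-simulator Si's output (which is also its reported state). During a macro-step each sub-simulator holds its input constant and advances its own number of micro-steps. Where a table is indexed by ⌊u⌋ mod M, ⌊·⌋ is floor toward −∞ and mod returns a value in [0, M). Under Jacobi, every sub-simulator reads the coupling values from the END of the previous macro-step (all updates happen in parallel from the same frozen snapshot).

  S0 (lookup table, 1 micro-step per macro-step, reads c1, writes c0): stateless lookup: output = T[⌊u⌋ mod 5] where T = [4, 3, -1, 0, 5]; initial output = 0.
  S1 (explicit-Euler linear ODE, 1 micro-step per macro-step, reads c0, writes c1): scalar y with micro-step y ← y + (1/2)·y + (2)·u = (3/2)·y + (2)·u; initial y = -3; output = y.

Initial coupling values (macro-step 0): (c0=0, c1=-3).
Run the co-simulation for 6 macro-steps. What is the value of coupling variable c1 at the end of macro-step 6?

macro 1: S0 reads c1=-3 → after 1×micro: -1; S1 reads c0=0 → after 1×micro: -9/2 ⇒ (c0=-1, c1=-9/2)
macro 2: S0 reads c1=-9/2 → after 1×micro: 4; S1 reads c0=-1 → after 1×micro: -35/4 ⇒ (c0=4, c1=-35/4)
macro 3: S0 reads c1=-35/4 → after 1×micro: 3; S1 reads c0=4 → after 1×micro: -41/8 ⇒ (c0=3, c1=-41/8)
macro 4: S0 reads c1=-41/8 → after 1×micro: 5; S1 reads c0=3 → after 1×micro: -27/16 ⇒ (c0=5, c1=-27/16)
macro 5: S0 reads c1=-27/16 → after 1×micro: 0; S1 reads c0=5 → after 1×micro: 239/32 ⇒ (c0=0, c1=239/32)
macro 6: S0 reads c1=239/32 → after 1×micro: -1; S1 reads c0=0 → after 1×micro: 717/64 ⇒ (c0=-1, c1=717/64)

c1 at macro-step 6 = 717/64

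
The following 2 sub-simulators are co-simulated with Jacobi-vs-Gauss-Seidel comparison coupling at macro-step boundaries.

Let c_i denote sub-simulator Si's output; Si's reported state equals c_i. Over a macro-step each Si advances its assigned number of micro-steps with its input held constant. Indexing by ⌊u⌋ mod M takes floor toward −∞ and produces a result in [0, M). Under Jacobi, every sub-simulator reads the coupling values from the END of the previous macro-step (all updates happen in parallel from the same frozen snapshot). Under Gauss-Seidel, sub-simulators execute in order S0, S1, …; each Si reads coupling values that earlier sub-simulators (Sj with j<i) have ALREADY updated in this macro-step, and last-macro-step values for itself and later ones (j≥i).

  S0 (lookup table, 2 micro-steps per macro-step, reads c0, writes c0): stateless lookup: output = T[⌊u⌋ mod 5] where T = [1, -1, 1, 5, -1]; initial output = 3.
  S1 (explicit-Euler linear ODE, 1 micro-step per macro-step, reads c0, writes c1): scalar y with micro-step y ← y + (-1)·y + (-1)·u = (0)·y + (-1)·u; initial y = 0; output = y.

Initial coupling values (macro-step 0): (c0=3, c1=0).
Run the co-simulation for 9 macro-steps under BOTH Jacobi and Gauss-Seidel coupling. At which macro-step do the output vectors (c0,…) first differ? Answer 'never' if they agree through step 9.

first divergence at macro-step: 1

[Jacobi] macro 1: S0 reads c0=3 → after 2×micro: 5; S1 reads c0=3 → after 1×micro: -3 ⇒ (c0=5, c1=-3)
[Jacobi] macro 2: S0 reads c0=5 → after 2×micro: 1; S1 reads c0=5 → after 1×micro: -5 ⇒ (c0=1, c1=-5)
[Jacobi] macro 3: S0 reads c0=1 → after 2×micro: -1; S1 reads c0=1 → after 1×micro: -1 ⇒ (c0=-1, c1=-1)
[Jacobi] macro 4: S0 reads c0=-1 → after 2×micro: -1; S1 reads c0=-1 → after 1×micro: 1 ⇒ (c0=-1, c1=1)
[Jacobi] macro 5: S0 reads c0=-1 → after 2×micro: -1; S1 reads c0=-1 → after 1×micro: 1 ⇒ (c0=-1, c1=1)
[Jacobi] macro 6: S0 reads c0=-1 → after 2×micro: -1; S1 reads c0=-1 → after 1×micro: 1 ⇒ (c0=-1, c1=1)
[Jacobi] macro 7: S0 reads c0=-1 → after 2×micro: -1; S1 reads c0=-1 → after 1×micro: 1 ⇒ (c0=-1, c1=1)
[Jacobi] macro 8: S0 reads c0=-1 → after 2×micro: -1; S1 reads c0=-1 → after 1×micro: 1 ⇒ (c0=-1, c1=1)
[Jacobi] macro 9: S0 reads c0=-1 → after 2×micro: -1; S1 reads c0=-1 → after 1×micro: 1 ⇒ (c0=-1, c1=1)
[Gauss-Seidel] macro 1: S0 reads c0=3 → after 2×micro: 5; S1 reads c0=5 → after 1×micro: -5 ⇒ (c0=5, c1=-5)
[Gauss-Seidel] macro 2: S0 reads c0=5 → after 2×micro: 1; S1 reads c0=1 → after 1×micro: -1 ⇒ (c0=1, c1=-1)
[Gauss-Seidel] macro 3: S0 reads c0=1 → after 2×micro: -1; S1 reads c0=-1 → after 1×micro: 1 ⇒ (c0=-1, c1=1)
[Gauss-Seidel] macro 4: S0 reads c0=-1 → after 2×micro: -1; S1 reads c0=-1 → after 1×micro: 1 ⇒ (c0=-1, c1=1)
[Gauss-Seidel] macro 5: S0 reads c0=-1 → after 2×micro: -1; S1 reads c0=-1 → after 1×micro: 1 ⇒ (c0=-1, c1=1)
[Gauss-Seidel] macro 6: S0 reads c0=-1 → after 2×micro: -1; S1 reads c0=-1 → after 1×micro: 1 ⇒ (c0=-1, c1=1)
[Gauss-Seidel] macro 7: S0 reads c0=-1 → after 2×micro: -1; S1 reads c0=-1 → after 1×micro: 1 ⇒ (c0=-1, c1=1)
[Gauss-Seidel] macro 8: S0 reads c0=-1 → after 2×micro: -1; S1 reads c0=-1 → after 1×micro: 1 ⇒ (c0=-1, c1=1)
[Gauss-Seidel] macro 9: S0 reads c0=-1 → after 2×micro: -1; S1 reads c0=-1 → after 1×micro: 1 ⇒ (c0=-1, c1=1)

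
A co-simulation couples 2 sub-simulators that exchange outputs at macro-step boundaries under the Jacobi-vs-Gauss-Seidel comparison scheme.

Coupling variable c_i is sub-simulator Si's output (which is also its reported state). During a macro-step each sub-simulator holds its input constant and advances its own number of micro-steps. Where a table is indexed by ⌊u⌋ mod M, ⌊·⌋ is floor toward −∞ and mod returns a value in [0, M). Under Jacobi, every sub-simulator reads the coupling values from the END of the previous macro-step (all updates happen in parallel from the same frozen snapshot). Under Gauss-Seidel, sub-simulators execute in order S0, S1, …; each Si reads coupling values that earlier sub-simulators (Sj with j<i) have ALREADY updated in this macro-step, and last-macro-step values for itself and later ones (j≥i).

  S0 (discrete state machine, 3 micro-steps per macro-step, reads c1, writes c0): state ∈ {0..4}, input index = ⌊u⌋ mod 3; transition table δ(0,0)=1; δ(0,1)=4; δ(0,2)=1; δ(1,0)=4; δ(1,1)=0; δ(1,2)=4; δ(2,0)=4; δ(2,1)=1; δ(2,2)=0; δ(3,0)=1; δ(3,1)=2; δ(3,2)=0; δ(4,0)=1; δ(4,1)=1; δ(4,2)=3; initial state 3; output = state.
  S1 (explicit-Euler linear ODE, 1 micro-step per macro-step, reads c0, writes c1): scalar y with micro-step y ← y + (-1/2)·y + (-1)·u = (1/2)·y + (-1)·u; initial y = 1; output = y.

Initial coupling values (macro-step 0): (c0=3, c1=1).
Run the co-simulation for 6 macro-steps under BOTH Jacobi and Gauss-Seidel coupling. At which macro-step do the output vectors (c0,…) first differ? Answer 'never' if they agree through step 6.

first divergence at macro-step: 1

[Jacobi] macro 1: S0 reads c1=1 → after 3×micro: 0; S1 reads c0=3 → after 1×micro: -5/2 ⇒ (c0=0, c1=-5/2)
[Jacobi] macro 2: S0 reads c1=-5/2 → after 3×micro: 1; S1 reads c0=0 → after 1×micro: -5/4 ⇒ (c0=1, c1=-5/4)
[Jacobi] macro 3: S0 reads c1=-5/4 → after 3×micro: 1; S1 reads c0=1 → after 1×micro: -13/8 ⇒ (c0=1, c1=-13/8)
[Jacobi] macro 4: S0 reads c1=-13/8 → after 3×micro: 1; S1 reads c0=1 → after 1×micro: -29/16 ⇒ (c0=1, c1=-29/16)
[Jacobi] macro 5: S0 reads c1=-29/16 → after 3×micro: 1; S1 reads c0=1 → after 1×micro: -61/32 ⇒ (c0=1, c1=-61/32)
[Jacobi] macro 6: S0 reads c1=-61/32 → after 3×micro: 1; S1 reads c0=1 → after 1×micro: -125/64 ⇒ (c0=1, c1=-125/64)
[Gauss-Seidel] macro 1: S0 reads c1=1 → after 3×micro: 0; S1 reads c0=0 → after 1×micro: 1/2 ⇒ (c0=0, c1=1/2)
[Gauss-Seidel] macro 2: S0 reads c1=1/2 → after 3×micro: 1; S1 reads c0=1 → after 1×micro: -3/4 ⇒ (c0=1, c1=-3/4)
[Gauss-Seidel] macro 3: S0 reads c1=-3/4 → after 3×micro: 0; S1 reads c0=0 → after 1×micro: -3/8 ⇒ (c0=0, c1=-3/8)
[Gauss-Seidel] macro 4: S0 reads c1=-3/8 → after 3×micro: 3; S1 reads c0=3 → after 1×micro: -51/16 ⇒ (c0=3, c1=-51/16)
[Gauss-Seidel] macro 5: S0 reads c1=-51/16 → after 3×micro: 4; S1 reads c0=4 → after 1×micro: -179/32 ⇒ (c0=4, c1=-179/32)
[Gauss-Seidel] macro 6: S0 reads c1=-179/32 → after 3×micro: 1; S1 reads c0=1 → after 1×micro: -243/64 ⇒ (c0=1, c1=-243/64)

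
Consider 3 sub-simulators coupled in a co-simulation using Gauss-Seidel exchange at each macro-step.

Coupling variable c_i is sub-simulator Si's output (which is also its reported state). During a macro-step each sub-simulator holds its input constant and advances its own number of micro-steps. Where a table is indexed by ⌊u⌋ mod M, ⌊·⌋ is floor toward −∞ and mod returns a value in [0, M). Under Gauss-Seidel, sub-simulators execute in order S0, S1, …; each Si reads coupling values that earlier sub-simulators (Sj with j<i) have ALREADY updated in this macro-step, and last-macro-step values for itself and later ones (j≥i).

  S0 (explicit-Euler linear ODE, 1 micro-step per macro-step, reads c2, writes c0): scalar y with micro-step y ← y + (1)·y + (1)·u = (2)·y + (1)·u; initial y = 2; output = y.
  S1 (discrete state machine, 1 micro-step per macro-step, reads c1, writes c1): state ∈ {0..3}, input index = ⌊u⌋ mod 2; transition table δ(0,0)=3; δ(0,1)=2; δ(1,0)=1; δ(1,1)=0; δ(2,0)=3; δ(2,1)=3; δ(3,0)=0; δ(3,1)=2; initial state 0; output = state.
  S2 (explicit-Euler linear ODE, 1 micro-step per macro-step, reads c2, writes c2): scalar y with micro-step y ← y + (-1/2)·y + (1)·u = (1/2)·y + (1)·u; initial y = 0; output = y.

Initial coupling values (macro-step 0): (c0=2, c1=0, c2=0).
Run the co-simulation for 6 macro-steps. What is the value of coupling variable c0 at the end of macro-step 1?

c0 at macro-step 1 = 4

macro 1: S0 reads c2=0 → after 1×micro: 4; S1 reads c1=0 → after 1×micro: 3; S2 reads c2=0 → after 1×micro: 0 ⇒ (c0=4, c1=3, c2=0)
macro 2: S0 reads c2=0 → after 1×micro: 8; S1 reads c1=3 → after 1×micro: 2; S2 reads c2=0 → after 1×micro: 0 ⇒ (c0=8, c1=2, c2=0)
macro 3: S0 reads c2=0 → after 1×micro: 16; S1 reads c1=2 → after 1×micro: 3; S2 reads c2=0 → after 1×micro: 0 ⇒ (c0=16, c1=3, c2=0)
macro 4: S0 reads c2=0 → after 1×micro: 32; S1 reads c1=3 → after 1×micro: 2; S2 reads c2=0 → after 1×micro: 0 ⇒ (c0=32, c1=2, c2=0)
macro 5: S0 reads c2=0 → after 1×micro: 64; S1 reads c1=2 → after 1×micro: 3; S2 reads c2=0 → after 1×micro: 0 ⇒ (c0=64, c1=3, c2=0)
macro 6: S0 reads c2=0 → after 1×micro: 128; S1 reads c1=3 → after 1×micro: 2; S2 reads c2=0 → after 1×micro: 0 ⇒ (c0=128, c1=2, c2=0)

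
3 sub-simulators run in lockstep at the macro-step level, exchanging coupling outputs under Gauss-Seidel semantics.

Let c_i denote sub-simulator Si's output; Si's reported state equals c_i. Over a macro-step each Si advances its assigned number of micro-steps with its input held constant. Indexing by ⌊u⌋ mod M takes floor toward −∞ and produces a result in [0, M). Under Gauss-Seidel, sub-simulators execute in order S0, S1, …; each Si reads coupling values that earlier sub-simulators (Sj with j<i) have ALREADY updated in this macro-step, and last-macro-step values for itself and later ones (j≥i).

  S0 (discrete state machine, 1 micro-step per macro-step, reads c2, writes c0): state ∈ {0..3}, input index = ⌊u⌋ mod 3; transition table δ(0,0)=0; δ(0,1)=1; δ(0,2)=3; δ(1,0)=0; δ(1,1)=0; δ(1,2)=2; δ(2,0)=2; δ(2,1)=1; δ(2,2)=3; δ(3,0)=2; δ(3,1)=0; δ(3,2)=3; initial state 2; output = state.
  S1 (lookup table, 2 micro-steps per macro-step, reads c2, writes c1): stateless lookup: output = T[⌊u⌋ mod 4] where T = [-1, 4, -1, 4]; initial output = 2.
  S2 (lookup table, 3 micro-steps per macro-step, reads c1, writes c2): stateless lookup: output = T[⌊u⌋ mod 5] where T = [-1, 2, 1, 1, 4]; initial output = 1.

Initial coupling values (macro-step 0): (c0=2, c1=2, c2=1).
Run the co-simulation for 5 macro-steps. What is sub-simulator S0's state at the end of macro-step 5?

S0 state at macro-step 5 = 1

macro 1: S0 reads c2=1 → after 1×micro: 1; S1 reads c2=1 → after 2×micro: 4; S2 reads c1=4 → after 3×micro: 4 ⇒ (c0=1, c1=4, c2=4)
macro 2: S0 reads c2=4 → after 1×micro: 0; S1 reads c2=4 → after 2×micro: -1; S2 reads c1=-1 → after 3×micro: 4 ⇒ (c0=0, c1=-1, c2=4)
macro 3: S0 reads c2=4 → after 1×micro: 1; S1 reads c2=4 → after 2×micro: -1; S2 reads c1=-1 → after 3×micro: 4 ⇒ (c0=1, c1=-1, c2=4)
macro 4: S0 reads c2=4 → after 1×micro: 0; S1 reads c2=4 → after 2×micro: -1; S2 reads c1=-1 → after 3×micro: 4 ⇒ (c0=0, c1=-1, c2=4)
macro 5: S0 reads c2=4 → after 1×micro: 1; S1 reads c2=4 → after 2×micro: -1; S2 reads c1=-1 → after 3×micro: 4 ⇒ (c0=1, c1=-1, c2=4)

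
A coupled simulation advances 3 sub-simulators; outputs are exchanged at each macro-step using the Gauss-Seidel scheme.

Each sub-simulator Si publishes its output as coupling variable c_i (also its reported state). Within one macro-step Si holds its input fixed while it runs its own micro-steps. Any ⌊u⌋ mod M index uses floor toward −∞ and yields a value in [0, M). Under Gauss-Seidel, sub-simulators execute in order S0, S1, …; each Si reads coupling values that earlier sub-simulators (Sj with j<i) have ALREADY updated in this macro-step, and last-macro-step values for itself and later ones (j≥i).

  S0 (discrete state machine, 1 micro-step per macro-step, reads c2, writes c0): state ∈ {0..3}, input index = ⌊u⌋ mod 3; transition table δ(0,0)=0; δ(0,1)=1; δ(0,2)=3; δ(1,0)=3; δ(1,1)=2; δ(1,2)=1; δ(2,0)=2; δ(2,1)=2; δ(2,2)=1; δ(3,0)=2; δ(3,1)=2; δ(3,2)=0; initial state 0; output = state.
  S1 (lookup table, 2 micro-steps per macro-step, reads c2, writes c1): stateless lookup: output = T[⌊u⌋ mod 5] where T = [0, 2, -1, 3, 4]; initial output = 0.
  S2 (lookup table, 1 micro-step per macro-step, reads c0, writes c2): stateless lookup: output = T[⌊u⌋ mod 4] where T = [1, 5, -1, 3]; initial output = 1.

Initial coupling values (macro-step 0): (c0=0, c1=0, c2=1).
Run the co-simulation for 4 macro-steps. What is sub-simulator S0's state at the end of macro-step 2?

macro 1: S0 reads c2=1 → after 1×micro: 1; S1 reads c2=1 → after 2×micro: 2; S2 reads c0=1 → after 1×micro: 5 ⇒ (c0=1, c1=2, c2=5)
macro 2: S0 reads c2=5 → after 1×micro: 1; S1 reads c2=5 → after 2×micro: 0; S2 reads c0=1 → after 1×micro: 5 ⇒ (c0=1, c1=0, c2=5)
macro 3: S0 reads c2=5 → after 1×micro: 1; S1 reads c2=5 → after 2×micro: 0; S2 reads c0=1 → after 1×micro: 5 ⇒ (c0=1, c1=0, c2=5)
macro 4: S0 reads c2=5 → after 1×micro: 1; S1 reads c2=5 → after 2×micro: 0; S2 reads c0=1 → after 1×micro: 5 ⇒ (c0=1, c1=0, c2=5)

S0 state at macro-step 2 = 1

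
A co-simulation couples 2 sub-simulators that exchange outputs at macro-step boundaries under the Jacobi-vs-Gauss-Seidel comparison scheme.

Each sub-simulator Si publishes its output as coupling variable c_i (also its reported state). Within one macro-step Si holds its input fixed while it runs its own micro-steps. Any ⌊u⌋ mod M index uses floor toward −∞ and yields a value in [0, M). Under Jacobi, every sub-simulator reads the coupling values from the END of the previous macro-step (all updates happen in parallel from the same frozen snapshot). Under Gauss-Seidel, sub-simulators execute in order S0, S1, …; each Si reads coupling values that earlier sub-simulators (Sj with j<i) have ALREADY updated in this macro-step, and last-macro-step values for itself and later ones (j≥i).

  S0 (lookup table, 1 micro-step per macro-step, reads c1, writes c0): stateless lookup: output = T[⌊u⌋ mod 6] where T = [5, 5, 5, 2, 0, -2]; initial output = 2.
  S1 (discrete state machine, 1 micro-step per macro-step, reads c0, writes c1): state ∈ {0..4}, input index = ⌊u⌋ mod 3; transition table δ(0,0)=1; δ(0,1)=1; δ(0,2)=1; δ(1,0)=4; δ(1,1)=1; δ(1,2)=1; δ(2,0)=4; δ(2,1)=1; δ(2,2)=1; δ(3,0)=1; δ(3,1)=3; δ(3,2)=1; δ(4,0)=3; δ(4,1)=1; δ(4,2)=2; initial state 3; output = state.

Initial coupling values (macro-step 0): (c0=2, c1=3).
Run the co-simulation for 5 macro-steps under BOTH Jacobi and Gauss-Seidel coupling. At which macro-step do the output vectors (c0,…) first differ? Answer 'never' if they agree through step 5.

first divergence at macro-step: never

[Jacobi] macro 1: S0 reads c1=3 → after 1×micro: 2; S1 reads c0=2 → after 1×micro: 1 ⇒ (c0=2, c1=1)
[Jacobi] macro 2: S0 reads c1=1 → after 1×micro: 5; S1 reads c0=2 → after 1×micro: 1 ⇒ (c0=5, c1=1)
[Jacobi] macro 3: S0 reads c1=1 → after 1×micro: 5; S1 reads c0=5 → after 1×micro: 1 ⇒ (c0=5, c1=1)
[Jacobi] macro 4: S0 reads c1=1 → after 1×micro: 5; S1 reads c0=5 → after 1×micro: 1 ⇒ (c0=5, c1=1)
[Jacobi] macro 5: S0 reads c1=1 → after 1×micro: 5; S1 reads c0=5 → after 1×micro: 1 ⇒ (c0=5, c1=1)
[Gauss-Seidel] macro 1: S0 reads c1=3 → after 1×micro: 2; S1 reads c0=2 → after 1×micro: 1 ⇒ (c0=2, c1=1)
[Gauss-Seidel] macro 2: S0 reads c1=1 → after 1×micro: 5; S1 reads c0=5 → after 1×micro: 1 ⇒ (c0=5, c1=1)
[Gauss-Seidel] macro 3: S0 reads c1=1 → after 1×micro: 5; S1 reads c0=5 → after 1×micro: 1 ⇒ (c0=5, c1=1)
[Gauss-Seidel] macro 4: S0 reads c1=1 → after 1×micro: 5; S1 reads c0=5 → after 1×micro: 1 ⇒ (c0=5, c1=1)
[Gauss-Seidel] macro 5: S0 reads c1=1 → after 1×micro: 5; S1 reads c0=5 → after 1×micro: 1 ⇒ (c0=5, c1=1)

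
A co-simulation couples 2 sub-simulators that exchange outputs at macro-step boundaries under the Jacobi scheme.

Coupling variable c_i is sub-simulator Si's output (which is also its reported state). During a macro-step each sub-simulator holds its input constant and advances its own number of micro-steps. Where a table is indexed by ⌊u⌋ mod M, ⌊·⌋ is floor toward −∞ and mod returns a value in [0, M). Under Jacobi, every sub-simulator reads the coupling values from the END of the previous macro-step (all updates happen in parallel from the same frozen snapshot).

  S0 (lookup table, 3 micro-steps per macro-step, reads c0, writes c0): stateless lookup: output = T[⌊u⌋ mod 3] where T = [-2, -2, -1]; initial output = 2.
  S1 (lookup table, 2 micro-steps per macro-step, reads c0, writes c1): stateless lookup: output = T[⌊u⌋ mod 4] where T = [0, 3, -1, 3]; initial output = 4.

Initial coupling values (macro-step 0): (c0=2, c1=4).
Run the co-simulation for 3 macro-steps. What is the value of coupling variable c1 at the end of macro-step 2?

c1 at macro-step 2 = 3

macro 1: S0 reads c0=2 → after 3×micro: -1; S1 reads c0=2 → after 2×micro: -1 ⇒ (c0=-1, c1=-1)
macro 2: S0 reads c0=-1 → after 3×micro: -1; S1 reads c0=-1 → after 2×micro: 3 ⇒ (c0=-1, c1=3)
macro 3: S0 reads c0=-1 → after 3×micro: -1; S1 reads c0=-1 → after 2×micro: 3 ⇒ (c0=-1, c1=3)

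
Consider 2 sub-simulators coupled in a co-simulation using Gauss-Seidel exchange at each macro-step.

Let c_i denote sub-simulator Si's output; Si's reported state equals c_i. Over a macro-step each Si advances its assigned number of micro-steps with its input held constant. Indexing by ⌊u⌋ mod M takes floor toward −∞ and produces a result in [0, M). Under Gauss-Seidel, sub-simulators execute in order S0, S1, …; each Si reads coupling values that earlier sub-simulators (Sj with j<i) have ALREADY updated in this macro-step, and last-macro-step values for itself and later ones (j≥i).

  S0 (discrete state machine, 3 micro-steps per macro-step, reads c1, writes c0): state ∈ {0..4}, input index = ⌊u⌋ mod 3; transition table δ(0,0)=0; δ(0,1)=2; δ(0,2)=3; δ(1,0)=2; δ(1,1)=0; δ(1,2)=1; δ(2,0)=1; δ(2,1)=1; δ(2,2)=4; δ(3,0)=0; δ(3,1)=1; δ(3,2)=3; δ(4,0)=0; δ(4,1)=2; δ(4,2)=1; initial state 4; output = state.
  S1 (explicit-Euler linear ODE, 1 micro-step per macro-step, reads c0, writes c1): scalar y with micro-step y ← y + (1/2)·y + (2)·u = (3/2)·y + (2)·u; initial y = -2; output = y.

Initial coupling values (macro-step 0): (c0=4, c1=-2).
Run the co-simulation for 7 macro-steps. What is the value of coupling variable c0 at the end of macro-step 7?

c0 at macro-step 7 = 1

macro 1: S0 reads c1=-2 → after 3×micro: 0; S1 reads c0=0 → after 1×micro: -3 ⇒ (c0=0, c1=-3)
macro 2: S0 reads c1=-3 → after 3×micro: 0; S1 reads c0=0 → after 1×micro: -9/2 ⇒ (c0=0, c1=-9/2)
macro 3: S0 reads c1=-9/2 → after 3×micro: 0; S1 reads c0=0 → after 1×micro: -27/4 ⇒ (c0=0, c1=-27/4)
macro 4: S0 reads c1=-27/4 → after 3×micro: 3; S1 reads c0=3 → after 1×micro: -33/8 ⇒ (c0=3, c1=-33/8)
macro 5: S0 reads c1=-33/8 → after 3×micro: 2; S1 reads c0=2 → after 1×micro: -35/16 ⇒ (c0=2, c1=-35/16)
macro 6: S0 reads c1=-35/16 → after 3×micro: 1; S1 reads c0=1 → after 1×micro: -41/32 ⇒ (c0=1, c1=-41/32)
macro 7: S0 reads c1=-41/32 → after 3×micro: 1; S1 reads c0=1 → after 1×micro: 5/64 ⇒ (c0=1, c1=5/64)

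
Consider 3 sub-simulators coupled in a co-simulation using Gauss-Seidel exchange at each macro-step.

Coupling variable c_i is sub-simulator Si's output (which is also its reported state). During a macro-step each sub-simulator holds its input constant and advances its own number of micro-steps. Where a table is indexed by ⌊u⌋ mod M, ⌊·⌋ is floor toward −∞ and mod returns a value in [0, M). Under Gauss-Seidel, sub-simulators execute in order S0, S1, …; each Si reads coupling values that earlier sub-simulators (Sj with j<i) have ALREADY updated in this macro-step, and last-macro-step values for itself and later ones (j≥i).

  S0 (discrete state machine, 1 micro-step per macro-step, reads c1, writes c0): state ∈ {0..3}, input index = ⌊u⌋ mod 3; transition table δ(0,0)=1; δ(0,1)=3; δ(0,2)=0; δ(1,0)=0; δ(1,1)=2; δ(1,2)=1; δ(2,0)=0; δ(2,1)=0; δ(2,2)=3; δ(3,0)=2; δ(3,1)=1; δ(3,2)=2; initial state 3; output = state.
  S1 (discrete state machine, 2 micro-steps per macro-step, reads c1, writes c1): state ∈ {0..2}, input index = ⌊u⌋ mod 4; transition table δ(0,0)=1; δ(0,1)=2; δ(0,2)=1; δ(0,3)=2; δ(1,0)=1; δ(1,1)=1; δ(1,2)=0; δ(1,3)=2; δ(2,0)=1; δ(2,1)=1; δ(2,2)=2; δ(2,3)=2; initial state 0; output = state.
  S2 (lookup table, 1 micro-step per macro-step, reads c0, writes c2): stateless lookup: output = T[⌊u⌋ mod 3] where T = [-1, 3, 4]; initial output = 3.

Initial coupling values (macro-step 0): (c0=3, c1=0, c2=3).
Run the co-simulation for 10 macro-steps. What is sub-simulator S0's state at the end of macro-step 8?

macro 1: S0 reads c1=0 → after 1×micro: 2; S1 reads c1=0 → after 2×micro: 1; S2 reads c0=2 → after 1×micro: 4 ⇒ (c0=2, c1=1, c2=4)
macro 2: S0 reads c1=1 → after 1×micro: 0; S1 reads c1=1 → after 2×micro: 1; S2 reads c0=0 → after 1×micro: -1 ⇒ (c0=0, c1=1, c2=-1)
macro 3: S0 reads c1=1 → after 1×micro: 3; S1 reads c1=1 → after 2×micro: 1; S2 reads c0=3 → after 1×micro: -1 ⇒ (c0=3, c1=1, c2=-1)
macro 4: S0 reads c1=1 → after 1×micro: 1; S1 reads c1=1 → after 2×micro: 1; S2 reads c0=1 → after 1×micro: 3 ⇒ (c0=1, c1=1, c2=3)
macro 5: S0 reads c1=1 → after 1×micro: 2; S1 reads c1=1 → after 2×micro: 1; S2 reads c0=2 → after 1×micro: 4 ⇒ (c0=2, c1=1, c2=4)
macro 6: S0 reads c1=1 → after 1×micro: 0; S1 reads c1=1 → after 2×micro: 1; S2 reads c0=0 → after 1×micro: -1 ⇒ (c0=0, c1=1, c2=-1)
macro 7: S0 reads c1=1 → after 1×micro: 3; S1 reads c1=1 → after 2×micro: 1; S2 reads c0=3 → after 1×micro: -1 ⇒ (c0=3, c1=1, c2=-1)
macro 8: S0 reads c1=1 → after 1×micro: 1; S1 reads c1=1 → after 2×micro: 1; S2 reads c0=1 → after 1×micro: 3 ⇒ (c0=1, c1=1, c2=3)
macro 9: S0 reads c1=1 → after 1×micro: 2; S1 reads c1=1 → after 2×micro: 1; S2 reads c0=2 → after 1×micro: 4 ⇒ (c0=2, c1=1, c2=4)
macro 10: S0 reads c1=1 → after 1×micro: 0; S1 reads c1=1 → after 2×micro: 1; S2 reads c0=0 → after 1×micro: -1 ⇒ (c0=0, c1=1, c2=-1)

S0 state at macro-step 8 = 1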